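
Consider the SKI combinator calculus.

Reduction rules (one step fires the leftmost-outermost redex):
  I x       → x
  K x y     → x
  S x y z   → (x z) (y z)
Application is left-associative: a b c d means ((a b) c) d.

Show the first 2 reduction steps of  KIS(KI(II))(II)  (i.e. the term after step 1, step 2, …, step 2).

Answer: after 2 steps: KI(II)(II)

Reduction:
  start: KIS(KI(II))(II)
  [1] I(KI(II))(II)
  [2] KI(II)(II)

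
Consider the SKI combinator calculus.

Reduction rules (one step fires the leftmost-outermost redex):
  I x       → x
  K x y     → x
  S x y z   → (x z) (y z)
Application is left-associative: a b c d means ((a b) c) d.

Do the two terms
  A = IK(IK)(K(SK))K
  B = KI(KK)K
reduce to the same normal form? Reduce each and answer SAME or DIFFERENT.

Term A:
  start: IK(IK)(K(SK))K
  step 1: K(IK)(K(SK))K
  step 2: IKK
  step 3: KK

Term B:
  start: KI(KK)K
  step 1: IK
  step 2: K

Answer: DIFFERENT — A ⇓ KK, B ⇓ K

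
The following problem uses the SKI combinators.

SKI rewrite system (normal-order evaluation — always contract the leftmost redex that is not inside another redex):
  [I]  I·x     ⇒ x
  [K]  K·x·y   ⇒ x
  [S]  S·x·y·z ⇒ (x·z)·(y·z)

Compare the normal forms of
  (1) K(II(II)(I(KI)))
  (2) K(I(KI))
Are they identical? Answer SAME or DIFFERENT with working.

Term A:
  start: K(II(II)(I(KI)))
  step 1: K(I(II)(I(KI)))
  step 2: K(II(I(KI)))
  step 3: K(I(I(KI)))
  step 4: K(I(KI))
  step 5: K(KI)

Term B:
  start: K(I(KI))
  step 1: K(KI)

Answer: SAME — A ⇓ K(KI), B ⇓ K(KI)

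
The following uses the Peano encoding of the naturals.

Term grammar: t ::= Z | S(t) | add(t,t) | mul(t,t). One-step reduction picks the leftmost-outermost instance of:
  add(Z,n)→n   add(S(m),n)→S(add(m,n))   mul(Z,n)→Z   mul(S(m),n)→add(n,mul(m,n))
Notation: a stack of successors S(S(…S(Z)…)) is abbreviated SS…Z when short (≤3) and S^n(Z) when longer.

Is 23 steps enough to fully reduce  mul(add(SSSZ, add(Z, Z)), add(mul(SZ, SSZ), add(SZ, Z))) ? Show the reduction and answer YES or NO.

  start: mul(add(SSSZ, add(Z, Z)), add(mul(SZ, SSZ), add(SZ, Z)))
  step 1: mul(S(add(SSZ, add(Z, Z))), add(mul(SZ, SSZ), add(SZ, Z)))
  step 2: add(add(mul(SZ, SSZ), add(SZ, Z)), mul(add(SSZ, add(Z, Z)), add(mul(SZ, SSZ), add(SZ, Z))))
  step 3: add(add(add(SSZ, mul(Z, SSZ)), add(SZ, Z)), mul(add(SSZ, add(Z, Z)), add(mul(SZ, SSZ), add(SZ, Z))))
  step 4: add(add(S(add(SZ, mul(Z, SSZ))), add(SZ, Z)), mul(add(SSZ, add(Z, Z)), add(mul(SZ, SSZ), add(SZ, Z))))
  step 5: add(S(add(add(SZ, mul(Z, SSZ)), add(SZ, Z))), mul(add(SSZ, add(Z, Z)), add(mul(SZ, SSZ), add(SZ, Z))))
  step 6: S(add(add(add(SZ, mul(Z, SSZ)), add(SZ, Z)), mul(add(SSZ, add(Z, Z)), add(mul(SZ, SSZ), add(SZ, Z)))))
  step 7: S(add(add(S(add(Z, mul(Z, SSZ))), add(SZ, Z)), mul(add(SSZ, add(Z, Z)), add(mul(SZ, SSZ), add(SZ, Z)))))
  step 8: S(add(S(add(add(Z, mul(Z, SSZ)), add(SZ, Z))), mul(add(SSZ, add(Z, Z)), add(mul(SZ, SSZ), add(SZ, Z)))))
  step 9: S(S(add(add(add(Z, mul(Z, SSZ)), add(SZ, Z)), mul(add(SSZ, add(Z, Z)), add(mul(SZ, SSZ), add(SZ, Z))))))
  step 10: S(S(add(add(mul(Z, SSZ), add(SZ, Z)), mul(add(SSZ, add(Z, Z)), add(mul(SZ, SSZ), add(SZ, Z))))))
  step 11: S(S(add(add(Z, add(SZ, Z)), mul(add(SSZ, add(Z, Z)), add(mul(SZ, SSZ), add(SZ, Z))))))
  step 12: S(S(add(add(SZ, Z), mul(add(SSZ, add(Z, Z)), add(mul(SZ, SSZ), add(SZ, Z))))))
  step 13: S(S(add(S(add(Z, Z)), mul(add(SSZ, add(Z, Z)), add(mul(SZ, SSZ), add(SZ, Z))))))
  step 14: S(S(S(add(add(Z, Z), mul(add(SSZ, add(Z, Z)), add(mul(SZ, SSZ), add(SZ, Z)))))))
  step 15: S(S(S(add(Z, mul(add(SSZ, add(Z, Z)), add(mul(SZ, SSZ), add(SZ, Z)))))))
  step 16: S(S(S(mul(add(SSZ, add(Z, Z)), add(mul(SZ, SSZ), add(SZ, Z))))))
  step 17: S(S(S(mul(S(add(SZ, add(Z, Z))), add(mul(SZ, SSZ), add(SZ, Z))))))
  step 18: S(S(S(add(add(mul(SZ, SSZ), add(SZ, Z)), mul(add(SZ, add(Z, Z)), add(mul(SZ, SSZ), add(SZ, Z)))))))
  step 19: S(S(S(add(add(add(SSZ, mul(Z, SSZ)), add(SZ, Z)), mul(add(SZ, add(Z, Z)), add(mul(SZ, SSZ), add(SZ, Z)))))))
  step 20: S(S(S(add(add(S(add(SZ, mul(Z, SSZ))), add(SZ, Z)), mul(add(SZ, add(Z, Z)), add(mul(SZ, SSZ), add(SZ, Z)))))))
  step 21: S(S(S(add(S(add(add(SZ, mul(Z, SSZ)), add(SZ, Z))), mul(add(SZ, add(Z, Z)), add(mul(SZ, SSZ), add(SZ, Z)))))))
  step 22: S(S(S(S(add(add(add(SZ, mul(Z, SSZ)), add(SZ, Z)), mul(add(SZ, add(Z, Z)), add(mul(SZ, SSZ), add(SZ, Z))))))))
  step 23: S(S(S(S(add(add(S(add(Z, mul(Z, SSZ))), add(SZ, Z)), mul(add(SZ, add(Z, Z)), add(mul(SZ, SSZ), add(SZ, Z))))))))

Answer: NO — after 23 steps the term is S(S(S(S(add(add(S(add(Z, mul(Z, SSZ))), add(SZ, Z)), mul(add(SZ, add(Z, Z)), add(mul(SZ, SSZ), add(SZ, Z)))))))), not yet normal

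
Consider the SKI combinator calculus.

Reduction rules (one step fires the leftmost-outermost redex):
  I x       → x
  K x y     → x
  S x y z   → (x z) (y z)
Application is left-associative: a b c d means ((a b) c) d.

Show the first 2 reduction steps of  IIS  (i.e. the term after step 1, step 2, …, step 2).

  start: IIS
  step 1: IS
  step 2: S

Answer: after 2 steps: S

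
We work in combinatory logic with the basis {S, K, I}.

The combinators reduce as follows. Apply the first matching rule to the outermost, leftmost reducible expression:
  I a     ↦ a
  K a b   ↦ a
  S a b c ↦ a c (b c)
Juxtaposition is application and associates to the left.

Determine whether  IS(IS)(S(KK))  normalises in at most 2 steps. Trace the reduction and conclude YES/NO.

Answer: YES — reaches normal form SS(S(KK)) in 2 ≤ 2 steps

Reduction:
  start: IS(IS)(S(KK))
  step 1: S(IS)(S(KK))
  step 2: SS(S(KK))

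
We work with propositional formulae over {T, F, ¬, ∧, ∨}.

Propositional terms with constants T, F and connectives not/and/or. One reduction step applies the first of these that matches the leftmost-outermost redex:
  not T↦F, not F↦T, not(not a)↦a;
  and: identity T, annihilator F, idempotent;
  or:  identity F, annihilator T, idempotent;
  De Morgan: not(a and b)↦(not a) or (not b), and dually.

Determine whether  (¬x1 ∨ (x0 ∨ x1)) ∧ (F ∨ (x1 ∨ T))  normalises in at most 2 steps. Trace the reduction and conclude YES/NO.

Answer: NO — after 2 steps the term is (¬x1 ∨ (x0 ∨ x1)) ∧ T, not yet normal

Reduction:
  start: (¬x1 ∨ (x0 ∨ x1)) ∧ (F ∨ (x1 ∨ T))
  step 1: (¬x1 ∨ (x0 ∨ x1)) ∧ (x1 ∨ T)
  step 2: (¬x1 ∨ (x0 ∨ x1)) ∧ T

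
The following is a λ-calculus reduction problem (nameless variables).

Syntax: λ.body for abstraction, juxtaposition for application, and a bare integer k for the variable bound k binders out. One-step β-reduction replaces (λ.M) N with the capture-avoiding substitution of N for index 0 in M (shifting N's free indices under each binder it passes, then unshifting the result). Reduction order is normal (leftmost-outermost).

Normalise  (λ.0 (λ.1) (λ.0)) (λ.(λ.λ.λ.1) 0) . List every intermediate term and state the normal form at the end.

  start: (λ.0 (λ.1) (λ.0)) (λ.(λ.λ.λ.1) 0)
  →1  (λ.(λ.λ.λ.1) 0) (λ.λ.(λ.λ.λ.1) 0) (λ.0)
  →2  (λ.λ.λ.1) (λ.λ.(λ.λ.λ.1) 0) (λ.0)
  →3  (λ.λ.1) (λ.0)
  →4  λ.λ.0

Answer: normal form = λ.λ.0  (in 4 steps)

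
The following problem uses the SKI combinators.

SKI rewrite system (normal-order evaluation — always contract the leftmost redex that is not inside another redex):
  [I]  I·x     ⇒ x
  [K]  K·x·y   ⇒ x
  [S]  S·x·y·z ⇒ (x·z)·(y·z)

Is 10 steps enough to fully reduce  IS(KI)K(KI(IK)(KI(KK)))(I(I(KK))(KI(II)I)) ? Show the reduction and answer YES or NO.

  start: IS(KI)K(KI(IK)(KI(KK)))(I(I(KK))(KI(II)I))
  [1] S(KI)K(KI(IK)(KI(KK)))(I(I(KK))(KI(II)I))
  [2] KI(KI(IK)(KI(KK)))(K(KI(IK)(KI(KK))))(I(I(KK))(KI(II)I))
  [3] I(K(KI(IK)(KI(KK))))(I(I(KK))(KI(II)I))
  [4] K(KI(IK)(KI(KK)))(I(I(KK))(KI(II)I))
  [5] KI(IK)(KI(KK))
  [6] I(KI(KK))
  [7] KI(KK)
  [8] I

Answer: YES — reaches normal form I in 8 ≤ 10 steps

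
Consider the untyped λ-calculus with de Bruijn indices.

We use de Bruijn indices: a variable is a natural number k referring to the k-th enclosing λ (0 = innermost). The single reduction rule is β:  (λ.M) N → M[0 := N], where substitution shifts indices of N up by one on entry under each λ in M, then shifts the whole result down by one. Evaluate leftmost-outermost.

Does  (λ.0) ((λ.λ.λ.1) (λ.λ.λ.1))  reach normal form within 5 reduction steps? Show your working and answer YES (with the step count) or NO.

  start: (λ.0) ((λ.λ.λ.1) (λ.λ.λ.1))
  step 1: (λ.λ.λ.1) (λ.λ.λ.1)
  step 2: λ.λ.1

Answer: YES — reaches normal form λ.λ.1 in 2 ≤ 5 steps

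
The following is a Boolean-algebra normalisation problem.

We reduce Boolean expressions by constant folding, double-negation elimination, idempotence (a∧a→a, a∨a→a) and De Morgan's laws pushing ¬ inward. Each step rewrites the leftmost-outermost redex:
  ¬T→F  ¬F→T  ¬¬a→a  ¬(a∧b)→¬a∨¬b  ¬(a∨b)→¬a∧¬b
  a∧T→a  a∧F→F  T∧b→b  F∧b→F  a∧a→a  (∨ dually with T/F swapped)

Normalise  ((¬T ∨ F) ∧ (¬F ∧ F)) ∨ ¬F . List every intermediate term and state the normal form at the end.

  start: ((¬T ∨ F) ∧ (¬F ∧ F)) ∨ ¬F
  →1  (¬T ∧ (¬F ∧ F)) ∨ ¬F
  →2  (F ∧ (¬F ∧ F)) ∨ ¬F
  →3  F ∨ ¬F
  →4  ¬F
  →5  T

Answer: normal form = T  (in 5 steps)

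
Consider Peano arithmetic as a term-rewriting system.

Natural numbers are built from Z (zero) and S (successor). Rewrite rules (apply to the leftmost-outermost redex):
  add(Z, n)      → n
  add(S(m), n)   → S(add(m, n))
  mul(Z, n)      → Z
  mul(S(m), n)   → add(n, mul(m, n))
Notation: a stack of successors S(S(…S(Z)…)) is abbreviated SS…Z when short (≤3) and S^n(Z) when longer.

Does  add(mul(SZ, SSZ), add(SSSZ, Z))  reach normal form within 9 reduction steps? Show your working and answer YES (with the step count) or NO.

Answer: NO — after 9 steps the term is S(S(S(add(SSZ, Z)))), not yet normal

Working:
  start: add(mul(SZ, SSZ), add(SSSZ, Z))
  →1  add(add(SSZ, mul(Z, SSZ)), add(SSSZ, Z))
  →2  add(S(add(SZ, mul(Z, SSZ))), add(SSSZ, Z))
  →3  S(add(add(SZ, mul(Z, SSZ)), add(SSSZ, Z)))
  →4  S(add(S(add(Z, mul(Z, SSZ))), add(SSSZ, Z)))
  →5  S(S(add(add(Z, mul(Z, SSZ)), add(SSSZ, Z))))
  →6  S(S(add(mul(Z, SSZ), add(SSSZ, Z))))
  →7  S(S(add(Z, add(SSSZ, Z))))
  →8  S(S(add(SSSZ, Z)))
  →9  S(S(S(add(SSZ, Z))))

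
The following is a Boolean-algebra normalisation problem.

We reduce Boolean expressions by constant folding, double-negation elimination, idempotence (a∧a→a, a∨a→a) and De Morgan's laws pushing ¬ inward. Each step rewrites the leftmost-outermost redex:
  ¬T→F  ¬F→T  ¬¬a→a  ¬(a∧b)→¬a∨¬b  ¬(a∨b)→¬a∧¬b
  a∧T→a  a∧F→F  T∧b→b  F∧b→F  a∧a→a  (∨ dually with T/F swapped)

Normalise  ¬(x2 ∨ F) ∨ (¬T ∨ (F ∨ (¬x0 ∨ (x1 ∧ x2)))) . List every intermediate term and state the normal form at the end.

Answer: normal form = ¬x2 ∨ (¬x0 ∨ (x1 ∧ x2))  (in 6 steps)

Working:
  start: ¬(x2 ∨ F) ∨ (¬T ∨ (F ∨ (¬x0 ∨ (x1 ∧ x2))))
  step 1: (¬x2 ∧ ¬F) ∨ (¬T ∨ (F ∨ (¬x0 ∨ (x1 ∧ x2))))
  step 2: (¬x2 ∧ T) ∨ (¬T ∨ (F ∨ (¬x0 ∨ (x1 ∧ x2))))
  step 3: ¬x2 ∨ (¬T ∨ (F ∨ (¬x0 ∨ (x1 ∧ x2))))
  step 4: ¬x2 ∨ (F ∨ (F ∨ (¬x0 ∨ (x1 ∧ x2))))
  step 5: ¬x2 ∨ (F ∨ (¬x0 ∨ (x1 ∧ x2)))
  step 6: ¬x2 ∨ (¬x0 ∨ (x1 ∧ x2))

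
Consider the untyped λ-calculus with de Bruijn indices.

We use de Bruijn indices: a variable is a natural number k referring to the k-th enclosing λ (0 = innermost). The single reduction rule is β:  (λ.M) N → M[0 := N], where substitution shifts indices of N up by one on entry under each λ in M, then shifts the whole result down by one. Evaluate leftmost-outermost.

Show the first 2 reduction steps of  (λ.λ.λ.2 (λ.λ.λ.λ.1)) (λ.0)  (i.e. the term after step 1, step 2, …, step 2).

  start: (λ.λ.λ.2 (λ.λ.λ.λ.1)) (λ.0)
  step 1: λ.λ.(λ.0) (λ.λ.λ.λ.1)
  step 2: λ.λ.λ.λ.λ.λ.1

Answer: after 2 steps: λ.λ.λ.λ.λ.λ.1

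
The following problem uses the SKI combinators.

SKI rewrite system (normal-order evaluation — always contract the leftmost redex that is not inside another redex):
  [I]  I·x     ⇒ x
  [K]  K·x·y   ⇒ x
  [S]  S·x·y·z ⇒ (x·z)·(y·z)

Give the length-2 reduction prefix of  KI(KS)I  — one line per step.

  start: KI(KS)I
  →1  II
  →2  I

Answer: after 2 steps: I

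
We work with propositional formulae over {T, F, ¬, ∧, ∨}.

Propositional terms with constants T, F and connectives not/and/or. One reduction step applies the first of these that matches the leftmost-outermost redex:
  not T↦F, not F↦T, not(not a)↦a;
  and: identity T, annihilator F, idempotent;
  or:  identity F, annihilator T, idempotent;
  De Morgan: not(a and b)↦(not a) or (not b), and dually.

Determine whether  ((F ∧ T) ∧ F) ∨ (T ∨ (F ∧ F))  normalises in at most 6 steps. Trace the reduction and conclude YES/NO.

Answer: YES — reaches normal form T in 3 ≤ 6 steps

Working:
  start: ((F ∧ T) ∧ F) ∨ (T ∨ (F ∧ F))
  step 1: F ∨ (T ∨ (F ∧ F))
  step 2: T ∨ (F ∧ F)
  step 3: T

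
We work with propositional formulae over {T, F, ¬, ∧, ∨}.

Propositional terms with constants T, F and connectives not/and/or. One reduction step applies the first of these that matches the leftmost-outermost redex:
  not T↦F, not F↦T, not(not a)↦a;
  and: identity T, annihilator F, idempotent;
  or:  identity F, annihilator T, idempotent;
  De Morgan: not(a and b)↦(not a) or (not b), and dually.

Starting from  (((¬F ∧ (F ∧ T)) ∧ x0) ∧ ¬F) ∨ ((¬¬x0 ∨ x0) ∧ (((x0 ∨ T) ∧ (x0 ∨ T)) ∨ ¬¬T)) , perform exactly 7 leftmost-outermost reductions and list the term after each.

  start: (((¬F ∧ (F ∧ T)) ∧ x0) ∧ ¬F) ∨ ((¬¬x0 ∨ x0) ∧ (((x0 ∨ T) ∧ (x0 ∨ T)) ∨ ¬¬T))
  [1] (((T ∧ (F ∧ T)) ∧ x0) ∧ ¬F) ∨ ((¬¬x0 ∨ x0) ∧ (((x0 ∨ T) ∧ (x0 ∨ T)) ∨ ¬¬T))
  [2] (((F ∧ T) ∧ x0) ∧ ¬F) ∨ ((¬¬x0 ∨ x0) ∧ (((x0 ∨ T) ∧ (x0 ∨ T)) ∨ ¬¬T))
  [3] ((F ∧ x0) ∧ ¬F) ∨ ((¬¬x0 ∨ x0) ∧ (((x0 ∨ T) ∧ (x0 ∨ T)) ∨ ¬¬T))
  [4] (F ∧ ¬F) ∨ ((¬¬x0 ∨ x0) ∧ (((x0 ∨ T) ∧ (x0 ∨ T)) ∨ ¬¬T))
  [5] F ∨ ((¬¬x0 ∨ x0) ∧ (((x0 ∨ T) ∧ (x0 ∨ T)) ∨ ¬¬T))
  [6] (¬¬x0 ∨ x0) ∧ (((x0 ∨ T) ∧ (x0 ∨ T)) ∨ ¬¬T)
  [7] (x0 ∨ x0) ∧ (((x0 ∨ T) ∧ (x0 ∨ T)) ∨ ¬¬T)

Answer: after 7 steps: (x0 ∨ x0) ∧ (((x0 ∨ T) ∧ (x0 ∨ T)) ∨ ¬¬T)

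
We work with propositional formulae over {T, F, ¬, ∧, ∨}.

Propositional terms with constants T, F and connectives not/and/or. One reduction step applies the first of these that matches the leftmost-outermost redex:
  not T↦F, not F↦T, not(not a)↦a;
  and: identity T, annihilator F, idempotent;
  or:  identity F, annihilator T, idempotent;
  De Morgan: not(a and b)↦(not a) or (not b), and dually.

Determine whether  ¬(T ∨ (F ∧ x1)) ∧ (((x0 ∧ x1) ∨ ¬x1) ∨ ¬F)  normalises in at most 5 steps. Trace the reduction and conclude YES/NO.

Answer: YES — reaches normal form F in 4 ≤ 5 steps

Working:
  start: ¬(T ∨ (F ∧ x1)) ∧ (((x0 ∧ x1) ∨ ¬x1) ∨ ¬F)
  →1  (¬T ∧ ¬(F ∧ x1)) ∧ (((x0 ∧ x1) ∨ ¬x1) ∨ ¬F)
  →2  (F ∧ ¬(F ∧ x1)) ∧ (((x0 ∧ x1) ∨ ¬x1) ∨ ¬F)
  →3  F ∧ (((x0 ∧ x1) ∨ ¬x1) ∨ ¬F)
  →4  F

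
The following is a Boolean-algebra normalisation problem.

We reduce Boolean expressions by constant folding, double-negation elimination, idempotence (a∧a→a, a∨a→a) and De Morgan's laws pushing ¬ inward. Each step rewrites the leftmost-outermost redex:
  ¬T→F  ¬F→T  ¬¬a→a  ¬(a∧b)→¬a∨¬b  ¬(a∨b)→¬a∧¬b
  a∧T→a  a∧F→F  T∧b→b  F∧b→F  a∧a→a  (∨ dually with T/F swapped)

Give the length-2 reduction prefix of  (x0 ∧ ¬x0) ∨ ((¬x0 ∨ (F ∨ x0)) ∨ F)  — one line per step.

  start: (x0 ∧ ¬x0) ∨ ((¬x0 ∨ (F ∨ x0)) ∨ F)
  →1  (x0 ∧ ¬x0) ∨ (¬x0 ∨ (F ∨ x0))
  →2  (x0 ∧ ¬x0) ∨ (¬x0 ∨ x0)

Answer: after 2 steps: (x0 ∧ ¬x0) ∨ (¬x0 ∨ x0)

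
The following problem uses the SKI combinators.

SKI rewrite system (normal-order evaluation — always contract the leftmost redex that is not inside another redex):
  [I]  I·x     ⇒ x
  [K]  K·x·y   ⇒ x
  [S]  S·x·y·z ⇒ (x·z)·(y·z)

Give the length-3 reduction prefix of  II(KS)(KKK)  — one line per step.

  start: II(KS)(KKK)
  [1] I(KS)(KKK)
  [2] KS(KKK)
  [3] S

Answer: after 3 steps: S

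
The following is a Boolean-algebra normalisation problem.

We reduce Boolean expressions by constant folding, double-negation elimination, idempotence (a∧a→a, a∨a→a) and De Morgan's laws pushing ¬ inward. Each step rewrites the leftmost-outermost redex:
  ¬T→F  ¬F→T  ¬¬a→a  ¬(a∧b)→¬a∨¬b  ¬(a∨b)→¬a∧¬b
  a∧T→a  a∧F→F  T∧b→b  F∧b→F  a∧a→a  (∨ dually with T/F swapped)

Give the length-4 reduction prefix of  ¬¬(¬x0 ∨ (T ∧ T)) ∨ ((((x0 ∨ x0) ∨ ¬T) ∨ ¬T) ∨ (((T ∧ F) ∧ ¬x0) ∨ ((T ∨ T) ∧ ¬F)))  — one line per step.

  start: ¬¬(¬x0 ∨ (T ∧ T)) ∨ ((((x0 ∨ x0) ∨ ¬T) ∨ ¬T) ∨ (((T ∧ F) ∧ ¬x0) ∨ ((T ∨ T) ∧ ¬F)))
  step 1: (¬x0 ∨ (T ∧ T)) ∨ ((((x0 ∨ x0) ∨ ¬T) ∨ ¬T) ∨ (((T ∧ F) ∧ ¬x0) ∨ ((T ∨ T) ∧ ¬F)))
  step 2: (¬x0 ∨ T) ∨ ((((x0 ∨ x0) ∨ ¬T) ∨ ¬T) ∨ (((T ∧ F) ∧ ¬x0) ∨ ((T ∨ T) ∧ ¬F)))
  step 3: T ∨ ((((x0 ∨ x0) ∨ ¬T) ∨ ¬T) ∨ (((T ∧ F) ∧ ¬x0) ∨ ((T ∨ T) ∧ ¬F)))
  step 4: T

Answer: after 4 steps: T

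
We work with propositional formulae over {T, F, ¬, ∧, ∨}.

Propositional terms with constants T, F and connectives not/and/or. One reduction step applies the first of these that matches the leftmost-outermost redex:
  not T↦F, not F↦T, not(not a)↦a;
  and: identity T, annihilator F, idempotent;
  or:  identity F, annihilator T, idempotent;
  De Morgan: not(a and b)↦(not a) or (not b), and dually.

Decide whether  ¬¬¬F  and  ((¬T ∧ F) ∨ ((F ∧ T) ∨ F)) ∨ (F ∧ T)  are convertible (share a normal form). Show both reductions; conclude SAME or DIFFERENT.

Term A:
  start: ¬¬¬F
  [1] ¬F
  [2] T

Term B:
  start: ((¬T ∧ F) ∨ ((F ∧ T) ∨ F)) ∨ (F ∧ T)
  [1] (F ∨ ((F ∧ T) ∨ F)) ∨ (F ∧ T)
  [2] ((F ∧ T) ∨ F) ∨ (F ∧ T)
  [3] (F ∧ T) ∨ (F ∧ T)
  [4] F ∧ T
  [5] F

Answer: DIFFERENT — A ⇓ T, B ⇓ F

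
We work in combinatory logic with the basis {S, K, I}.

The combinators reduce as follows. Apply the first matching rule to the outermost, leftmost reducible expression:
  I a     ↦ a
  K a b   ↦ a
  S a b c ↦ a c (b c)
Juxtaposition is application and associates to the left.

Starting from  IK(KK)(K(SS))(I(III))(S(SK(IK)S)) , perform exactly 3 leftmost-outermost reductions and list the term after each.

  start: IK(KK)(K(SS))(I(III))(S(SK(IK)S))
  step 1: K(KK)(K(SS))(I(III))(S(SK(IK)S))
  step 2: KK(I(III))(S(SK(IK)S))
  step 3: K(S(SK(IK)S))

Answer: after 3 steps: K(S(SK(IK)S))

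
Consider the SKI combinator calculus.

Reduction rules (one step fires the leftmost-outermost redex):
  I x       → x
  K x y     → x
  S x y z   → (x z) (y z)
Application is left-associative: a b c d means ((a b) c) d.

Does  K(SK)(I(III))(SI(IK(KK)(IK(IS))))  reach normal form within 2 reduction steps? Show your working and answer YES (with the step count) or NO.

  start: K(SK)(I(III))(SI(IK(KK)(IK(IS))))
  step 1: SK(SI(IK(KK)(IK(IS))))
  step 2: SK(SI(K(KK)(IK(IS))))

Answer: NO — after 2 steps the term is SK(SI(K(KK)(IK(IS)))), not yet normal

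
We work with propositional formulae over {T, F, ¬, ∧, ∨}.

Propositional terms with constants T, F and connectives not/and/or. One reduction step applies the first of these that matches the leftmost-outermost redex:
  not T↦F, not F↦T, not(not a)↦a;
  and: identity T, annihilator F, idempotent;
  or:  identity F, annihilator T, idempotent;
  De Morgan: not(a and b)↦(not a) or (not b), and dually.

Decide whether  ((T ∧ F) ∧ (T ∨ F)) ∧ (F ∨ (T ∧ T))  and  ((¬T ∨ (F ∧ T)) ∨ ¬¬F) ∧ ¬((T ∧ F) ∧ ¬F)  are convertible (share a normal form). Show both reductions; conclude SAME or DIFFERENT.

Answer: SAME — A ⇓ F, B ⇓ F

Working:
Term A:
  start: ((T ∧ F) ∧ (T ∨ F)) ∧ (F ∨ (T ∧ T))
  step 1: (F ∧ (T ∨ F)) ∧ (F ∨ (T ∧ T))
  step 2: F ∧ (F ∨ (T ∧ T))
  step 3: F

Term B:
  start: ((¬T ∨ (F ∧ T)) ∨ ¬¬F) ∧ ¬((T ∧ F) ∧ ¬F)
  step 1: ((F ∨ (F ∧ T)) ∨ ¬¬F) ∧ ¬((T ∧ F) ∧ ¬F)
  step 2: ((F ∧ T) ∨ ¬¬F) ∧ ¬((T ∧ F) ∧ ¬F)
  step 3: (F ∨ ¬¬F) ∧ ¬((T ∧ F) ∧ ¬F)
  step 4: ¬¬F ∧ ¬((T ∧ F) ∧ ¬F)
  step 5: F ∧ ¬((T ∧ F) ∧ ¬F)
  step 6: F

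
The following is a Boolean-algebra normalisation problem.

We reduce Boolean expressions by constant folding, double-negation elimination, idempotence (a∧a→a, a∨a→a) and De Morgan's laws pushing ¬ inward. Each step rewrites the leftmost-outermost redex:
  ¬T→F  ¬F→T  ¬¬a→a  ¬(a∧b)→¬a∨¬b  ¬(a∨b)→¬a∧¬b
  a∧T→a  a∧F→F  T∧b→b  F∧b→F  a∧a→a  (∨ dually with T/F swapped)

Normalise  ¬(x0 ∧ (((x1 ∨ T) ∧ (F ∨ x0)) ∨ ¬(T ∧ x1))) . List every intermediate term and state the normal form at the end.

  start: ¬(x0 ∧ (((x1 ∨ T) ∧ (F ∨ x0)) ∨ ¬(T ∧ x1)))
  [1] ¬x0 ∨ ¬(((x1 ∨ T) ∧ (F ∨ x0)) ∨ ¬(T ∧ x1))
  [2] ¬x0 ∨ (¬((x1 ∨ T) ∧ (F ∨ x0)) ∧ ¬¬(T ∧ x1))
  [3] ¬x0 ∨ ((¬(x1 ∨ T) ∨ ¬(F ∨ x0)) ∧ ¬¬(T ∧ x1))
  [4] ¬x0 ∨ (((¬x1 ∧ ¬T) ∨ ¬(F ∨ x0)) ∧ ¬¬(T ∧ x1))
  [5] ¬x0 ∨ (((¬x1 ∧ F) ∨ ¬(F ∨ x0)) ∧ ¬¬(T ∧ x1))
  [6] ¬x0 ∨ ((F ∨ ¬(F ∨ x0)) ∧ ¬¬(T ∧ x1))
  [7] ¬x0 ∨ (¬(F ∨ x0) ∧ ¬¬(T ∧ x1))
  [8] ¬x0 ∨ ((¬F ∧ ¬x0) ∧ ¬¬(T ∧ x1))
  [9] ¬x0 ∨ ((T ∧ ¬x0) ∧ ¬¬(T ∧ x1))
  [10] ¬x0 ∨ (¬x0 ∧ ¬¬(T ∧ x1))
  [11] ¬x0 ∨ (¬x0 ∧ (T ∧ x1))
  [12] ¬x0 ∨ (¬x0 ∧ x1)

Answer: normal form = ¬x0 ∨ (¬x0 ∧ x1)  (in 12 steps)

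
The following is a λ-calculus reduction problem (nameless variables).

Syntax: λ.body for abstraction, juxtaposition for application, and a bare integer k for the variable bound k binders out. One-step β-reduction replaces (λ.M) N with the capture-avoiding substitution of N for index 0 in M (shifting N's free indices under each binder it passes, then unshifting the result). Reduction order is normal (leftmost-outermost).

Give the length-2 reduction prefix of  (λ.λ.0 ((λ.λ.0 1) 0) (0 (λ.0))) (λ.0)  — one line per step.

Answer: after 2 steps: λ.0 (λ.0 1) (0 (λ.0))

Reduction:
  start: (λ.λ.0 ((λ.λ.0 1) 0) (0 (λ.0))) (λ.0)
  →1  λ.0 ((λ.λ.0 1) 0) (0 (λ.0))
  →2  λ.0 (λ.0 1) (0 (λ.0))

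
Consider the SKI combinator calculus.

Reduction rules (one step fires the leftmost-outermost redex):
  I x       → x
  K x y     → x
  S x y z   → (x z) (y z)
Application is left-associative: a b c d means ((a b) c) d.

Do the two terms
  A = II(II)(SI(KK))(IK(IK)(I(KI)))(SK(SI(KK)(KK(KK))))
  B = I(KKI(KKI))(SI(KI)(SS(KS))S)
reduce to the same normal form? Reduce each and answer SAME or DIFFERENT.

Answer: SAME — A ⇓ K, B ⇓ K

Reduction:
Term A:
  start: II(II)(SI(KK))(IK(IK)(I(KI)))(SK(SI(KK)(KK(KK))))
  step 1: I(II)(SI(KK))(IK(IK)(I(KI)))(SK(SI(KK)(KK(KK))))
  step 2: II(SI(KK))(IK(IK)(I(KI)))(SK(SI(KK)(KK(KK))))
  step 3: I(SI(KK))(IK(IK)(I(KI)))(SK(SI(KK)(KK(KK))))
  step 4: SI(KK)(IK(IK)(I(KI)))(SK(SI(KK)(KK(KK))))
  step 5: I(IK(IK)(I(KI)))(KK(IK(IK)(I(KI))))(SK(SI(KK)(KK(KK))))
  step 6: IK(IK)(I(KI))(KK(IK(IK)(I(KI))))(SK(SI(KK)(KK(KK))))
  step 7: K(IK)(I(KI))(KK(IK(IK)(I(KI))))(SK(SI(KK)(KK(KK))))
  step 8: IK(KK(IK(IK)(I(KI))))(SK(SI(KK)(KK(KK))))
  step 9: K(KK(IK(IK)(I(KI))))(SK(SI(KK)(KK(KK))))
  step 10: KK(IK(IK)(I(KI)))
  step 11: K

Term B:
  start: I(KKI(KKI))(SI(KI)(SS(KS))S)
  step 1: KKI(KKI)(SI(KI)(SS(KS))S)
  step 2: K(KKI)(SI(KI)(SS(KS))S)
  step 3: KKI
  step 4: K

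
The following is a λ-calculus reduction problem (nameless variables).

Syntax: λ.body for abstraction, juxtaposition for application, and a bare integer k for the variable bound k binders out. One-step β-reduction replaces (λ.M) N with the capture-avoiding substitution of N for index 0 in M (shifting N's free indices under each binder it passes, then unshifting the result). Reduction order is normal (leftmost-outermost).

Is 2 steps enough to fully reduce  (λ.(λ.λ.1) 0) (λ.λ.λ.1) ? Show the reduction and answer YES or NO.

  start: (λ.(λ.λ.1) 0) (λ.λ.λ.1)
  →1  (λ.λ.1) (λ.λ.λ.1)
  →2  λ.λ.λ.λ.1

Answer: YES — reaches normal form λ.λ.λ.λ.1 in 2 ≤ 2 steps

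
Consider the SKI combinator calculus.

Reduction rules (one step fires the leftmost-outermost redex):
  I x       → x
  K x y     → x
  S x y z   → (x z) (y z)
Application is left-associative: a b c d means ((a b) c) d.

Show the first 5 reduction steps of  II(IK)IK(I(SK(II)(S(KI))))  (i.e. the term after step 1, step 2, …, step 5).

  start: II(IK)IK(I(SK(II)(S(KI))))
  →1  I(IK)IK(I(SK(II)(S(KI))))
  →2  IKIK(I(SK(II)(S(KI))))
  →3  KIK(I(SK(II)(S(KI))))
  →4  I(I(SK(II)(S(KI))))
  →5  I(SK(II)(S(KI)))

Answer: after 5 steps: I(SK(II)(S(KI)))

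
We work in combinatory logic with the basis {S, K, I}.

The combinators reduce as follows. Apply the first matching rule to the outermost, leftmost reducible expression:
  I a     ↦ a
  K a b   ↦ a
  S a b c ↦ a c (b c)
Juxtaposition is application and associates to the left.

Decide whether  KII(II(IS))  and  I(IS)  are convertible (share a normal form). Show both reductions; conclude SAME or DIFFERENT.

Term A:
  start: KII(II(IS))
  step 1: I(II(IS))
  step 2: II(IS)
  step 3: I(IS)
  step 4: IS
  step 5: S

Term B:
  start: I(IS)
  step 1: IS
  step 2: S

Answer: SAME — A ⇓ S, B ⇓ S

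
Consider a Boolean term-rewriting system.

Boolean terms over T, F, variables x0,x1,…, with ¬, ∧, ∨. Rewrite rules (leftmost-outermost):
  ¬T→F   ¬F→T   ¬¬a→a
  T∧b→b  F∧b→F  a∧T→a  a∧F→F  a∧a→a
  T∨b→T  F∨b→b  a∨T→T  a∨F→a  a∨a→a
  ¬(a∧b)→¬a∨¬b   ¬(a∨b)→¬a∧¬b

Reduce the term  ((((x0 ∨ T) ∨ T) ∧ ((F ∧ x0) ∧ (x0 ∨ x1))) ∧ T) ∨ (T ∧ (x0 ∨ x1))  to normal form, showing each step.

Answer: normal form = x0 ∨ x1  (in 7 steps)

Reduction:
  start: ((((x0 ∨ T) ∨ T) ∧ ((F ∧ x0) ∧ (x0 ∨ x1))) ∧ T) ∨ (T ∧ (x0 ∨ x1))
  step 1: (((x0 ∨ T) ∨ T) ∧ ((F ∧ x0) ∧ (x0 ∨ x1))) ∨ (T ∧ (x0 ∨ x1))
  step 2: (T ∧ ((F ∧ x0) ∧ (x0 ∨ x1))) ∨ (T ∧ (x0 ∨ x1))
  step 3: ((F ∧ x0) ∧ (x0 ∨ x1)) ∨ (T ∧ (x0 ∨ x1))
  step 4: (F ∧ (x0 ∨ x1)) ∨ (T ∧ (x0 ∨ x1))
  step 5: F ∨ (T ∧ (x0 ∨ x1))
  step 6: T ∧ (x0 ∨ x1)
  step 7: x0 ∨ x1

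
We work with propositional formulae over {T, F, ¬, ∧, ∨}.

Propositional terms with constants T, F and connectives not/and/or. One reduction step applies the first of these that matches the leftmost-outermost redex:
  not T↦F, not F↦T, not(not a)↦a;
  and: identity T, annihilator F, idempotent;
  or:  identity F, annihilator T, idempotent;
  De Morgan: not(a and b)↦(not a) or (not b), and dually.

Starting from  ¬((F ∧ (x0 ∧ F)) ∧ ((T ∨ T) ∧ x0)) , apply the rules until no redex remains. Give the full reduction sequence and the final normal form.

Answer: normal form = T  (in 5 steps)

Derivation:
  start: ¬((F ∧ (x0 ∧ F)) ∧ ((T ∨ T) ∧ x0))
  [1] ¬(F ∧ (x0 ∧ F)) ∨ ¬((T ∨ T) ∧ x0)
  [2] (¬F ∨ ¬(x0 ∧ F)) ∨ ¬((T ∨ T) ∧ x0)
  [3] (T ∨ ¬(x0 ∧ F)) ∨ ¬((T ∨ T) ∧ x0)
  [4] T ∨ ¬((T ∨ T) ∧ x0)
  [5] T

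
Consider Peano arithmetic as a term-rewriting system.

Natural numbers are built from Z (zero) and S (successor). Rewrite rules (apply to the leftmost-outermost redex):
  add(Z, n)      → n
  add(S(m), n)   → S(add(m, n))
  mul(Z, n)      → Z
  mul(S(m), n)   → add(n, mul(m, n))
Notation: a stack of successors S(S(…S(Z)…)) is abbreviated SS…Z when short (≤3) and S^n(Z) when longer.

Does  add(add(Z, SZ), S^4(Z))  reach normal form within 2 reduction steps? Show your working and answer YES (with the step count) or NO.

  start: add(add(Z, SZ), S^4(Z))
  step 1: add(SZ, S^4(Z))
  step 2: S(add(Z, S^4(Z)))

Answer: NO — after 2 steps the term is S(add(Z, S^4(Z))), not yet normal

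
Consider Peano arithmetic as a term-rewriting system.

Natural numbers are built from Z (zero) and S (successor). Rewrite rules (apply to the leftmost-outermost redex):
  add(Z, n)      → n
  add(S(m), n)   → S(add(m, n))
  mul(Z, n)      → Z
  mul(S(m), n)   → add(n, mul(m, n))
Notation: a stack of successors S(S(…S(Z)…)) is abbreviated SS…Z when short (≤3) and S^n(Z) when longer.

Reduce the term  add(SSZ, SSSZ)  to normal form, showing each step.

  start: add(SSZ, SSSZ)
  →1  S(add(SZ, SSSZ))
  →2  S(S(add(Z, SSSZ)))
  →3  S^5(Z)

Answer: normal form = S^5(Z)  (in 3 steps)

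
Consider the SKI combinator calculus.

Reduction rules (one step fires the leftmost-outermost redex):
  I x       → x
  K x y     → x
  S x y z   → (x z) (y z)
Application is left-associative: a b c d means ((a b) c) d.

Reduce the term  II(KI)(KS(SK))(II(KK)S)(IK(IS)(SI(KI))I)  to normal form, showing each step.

  start: II(KI)(KS(SK))(II(KK)S)(IK(IS)(SI(KI))I)
  [1] I(KI)(KS(SK))(II(KK)S)(IK(IS)(SI(KI))I)
  [2] KI(KS(SK))(II(KK)S)(IK(IS)(SI(KI))I)
  [3] I(II(KK)S)(IK(IS)(SI(KI))I)
  [4] II(KK)S(IK(IS)(SI(KI))I)
  [5] I(KK)S(IK(IS)(SI(KI))I)
  [6] KKS(IK(IS)(SI(KI))I)
  [7] K(IK(IS)(SI(KI))I)
  [8] K(K(IS)(SI(KI))I)
  [9] K(ISI)
  [10] K(SI)

Answer: normal form = K(SI)  (in 10 steps)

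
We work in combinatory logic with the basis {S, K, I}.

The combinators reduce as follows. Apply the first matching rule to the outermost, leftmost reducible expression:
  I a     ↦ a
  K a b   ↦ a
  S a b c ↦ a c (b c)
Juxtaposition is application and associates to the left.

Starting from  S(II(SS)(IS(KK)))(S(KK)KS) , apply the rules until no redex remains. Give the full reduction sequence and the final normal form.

  start: S(II(SS)(IS(KK)))(S(KK)KS)
  [1] S(I(SS)(IS(KK)))(S(KK)KS)
  [2] S(SS(IS(KK)))(S(KK)KS)
  [3] S(SS(S(KK)))(S(KK)KS)
  [4] S(SS(S(KK)))(KKS(KS))
  [5] S(SS(S(KK)))(K(KS))

Answer: normal form = S(SS(S(KK)))(K(KS))  (in 5 steps)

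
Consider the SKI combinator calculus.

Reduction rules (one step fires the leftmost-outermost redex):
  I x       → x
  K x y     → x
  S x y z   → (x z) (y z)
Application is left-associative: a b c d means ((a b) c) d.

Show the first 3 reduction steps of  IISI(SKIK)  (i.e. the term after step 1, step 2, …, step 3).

  start: IISI(SKIK)
  →1  ISI(SKIK)
  →2  SI(SKIK)
  →3  SI(KK(IK))

Answer: after 3 steps: SI(KK(IK))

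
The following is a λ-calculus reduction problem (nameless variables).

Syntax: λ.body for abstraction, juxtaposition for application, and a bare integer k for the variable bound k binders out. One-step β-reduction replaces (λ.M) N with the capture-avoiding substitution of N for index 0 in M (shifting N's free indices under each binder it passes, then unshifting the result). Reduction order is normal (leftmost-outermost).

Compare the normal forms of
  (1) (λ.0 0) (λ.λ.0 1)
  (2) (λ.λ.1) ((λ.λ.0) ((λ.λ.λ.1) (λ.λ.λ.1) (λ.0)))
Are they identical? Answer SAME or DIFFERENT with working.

Term A:
  start: (λ.0 0) (λ.λ.0 1)
  [1] (λ.λ.0 1) (λ.λ.0 1)
  [2] λ.0 (λ.λ.0 1)

Term B:
  start: (λ.λ.1) ((λ.λ.0) ((λ.λ.λ.1) (λ.λ.λ.1) (λ.0)))
  [1] λ.(λ.λ.0) ((λ.λ.λ.1) (λ.λ.λ.1) (λ.0))
  [2] λ.λ.0

Answer: DIFFERENT — A ⇓ λ.0 (λ.λ.0 1), B ⇓ λ.λ.0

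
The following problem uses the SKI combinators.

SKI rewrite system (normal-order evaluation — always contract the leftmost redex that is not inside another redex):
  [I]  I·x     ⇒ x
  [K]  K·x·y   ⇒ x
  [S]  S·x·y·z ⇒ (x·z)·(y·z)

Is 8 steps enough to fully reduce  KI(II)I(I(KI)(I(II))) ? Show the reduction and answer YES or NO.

  start: KI(II)I(I(KI)(I(II)))
  →1  II(I(KI)(I(II)))
  →2  I(I(KI)(I(II)))
  →3  I(KI)(I(II))
  →4  KI(I(II))
  →5  I

Answer: YES — reaches normal form I in 5 ≤ 8 steps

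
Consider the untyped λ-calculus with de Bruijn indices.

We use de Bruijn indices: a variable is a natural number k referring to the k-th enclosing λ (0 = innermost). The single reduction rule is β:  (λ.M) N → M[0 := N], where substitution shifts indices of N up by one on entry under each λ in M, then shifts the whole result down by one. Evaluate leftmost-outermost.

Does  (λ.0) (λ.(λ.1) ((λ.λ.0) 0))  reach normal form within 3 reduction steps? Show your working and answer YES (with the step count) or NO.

  start: (λ.0) (λ.(λ.1) ((λ.λ.0) 0))
  [1] λ.(λ.1) ((λ.λ.0) 0)
  [2] λ.0

Answer: YES — reaches normal form λ.0 in 2 ≤ 3 steps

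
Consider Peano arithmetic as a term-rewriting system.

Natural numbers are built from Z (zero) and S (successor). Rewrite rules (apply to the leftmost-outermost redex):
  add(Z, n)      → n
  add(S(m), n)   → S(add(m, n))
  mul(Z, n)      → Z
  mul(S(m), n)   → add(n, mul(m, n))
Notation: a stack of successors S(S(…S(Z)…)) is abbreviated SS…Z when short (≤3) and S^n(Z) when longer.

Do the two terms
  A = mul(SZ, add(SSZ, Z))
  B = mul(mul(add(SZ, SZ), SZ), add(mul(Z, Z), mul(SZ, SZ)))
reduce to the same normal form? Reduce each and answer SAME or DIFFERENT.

Term A:
  start: mul(SZ, add(SSZ, Z))
  →1  add(add(SSZ, Z), mul(Z, add(SSZ, Z)))
  →2  add(S(add(SZ, Z)), mul(Z, add(SSZ, Z)))
  →3  S(add(add(SZ, Z), mul(Z, add(SSZ, Z))))
  →4  S(add(S(add(Z, Z)), mul(Z, add(SSZ, Z))))
  →5  S(S(add(add(Z, Z), mul(Z, add(SSZ, Z)))))
  →6  S(S(add(Z, mul(Z, add(SSZ, Z)))))
  →7  S(S(mul(Z, add(SSZ, Z))))
  →8  SSZ

Term B:
  start: mul(mul(add(SZ, SZ), SZ), add(mul(Z, Z), mul(SZ, SZ)))
  →1  mul(mul(S(add(Z, SZ)), SZ), add(mul(Z, Z), mul(SZ, SZ)))
  →2  mul(add(SZ, mul(add(Z, SZ), SZ)), add(mul(Z, Z), mul(SZ, SZ)))
  →3  mul(S(add(Z, mul(add(Z, SZ), SZ))), add(mul(Z, Z), mul(SZ, SZ)))
  →4  add(add(mul(Z, Z), mul(SZ, SZ)), mul(add(Z, mul(add(Z, SZ), SZ)), add(mul(Z, Z), mul(SZ, SZ))))
  →5  add(add(Z, mul(SZ, SZ)), mul(add(Z, mul(add(Z, SZ), SZ)), add(mul(Z, Z), mul(SZ, SZ))))
  →6  add(mul(SZ, SZ), mul(add(Z, mul(add(Z, SZ), SZ)), add(mul(Z, Z), mul(SZ, SZ))))
  →7  add(add(SZ, mul(Z, SZ)), mul(add(Z, mul(add(Z, SZ), SZ)), add(mul(Z, Z), mul(SZ, SZ))))
  →8  add(S(add(Z, mul(Z, SZ))), mul(add(Z, mul(add(Z, SZ), SZ)), add(mul(Z, Z), mul(SZ, SZ))))
  →9  S(add(add(Z, mul(Z, SZ)), mul(add(Z, mul(add(Z, SZ), SZ)), add(mul(Z, Z), mul(SZ, SZ)))))
  →10  S(add(mul(Z, SZ), mul(add(Z, mul(add(Z, SZ), SZ)), add(mul(Z, Z), mul(SZ, SZ)))))
  →11  S(add(Z, mul(add(Z, mul(add(Z, SZ), SZ)), add(mul(Z, Z), mul(SZ, SZ)))))
  →12  S(mul(add(Z, mul(add(Z, SZ), SZ)), add(mul(Z, Z), mul(SZ, SZ))))
  →13  S(mul(mul(add(Z, SZ), SZ), add(mul(Z, Z), mul(SZ, SZ))))
  →14  S(mul(mul(SZ, SZ), add(mul(Z, Z), mul(SZ, SZ))))
  →15  S(mul(add(SZ, mul(Z, SZ)), add(mul(Z, Z), mul(SZ, SZ))))
  →16  S(mul(S(add(Z, mul(Z, SZ))), add(mul(Z, Z), mul(SZ, SZ))))
  →17  S(add(add(mul(Z, Z), mul(SZ, SZ)), mul(add(Z, mul(Z, SZ)), add(mul(Z, Z), mul(SZ, SZ)))))
  →18  S(add(add(Z, mul(SZ, SZ)), mul(add(Z, mul(Z, SZ)), add(mul(Z, Z), mul(SZ, SZ)))))
  →19  S(add(mul(SZ, SZ), mul(add(Z, mul(Z, SZ)), add(mul(Z, Z), mul(SZ, SZ)))))
  →20  S(add(add(SZ, mul(Z, SZ)), mul(add(Z, mul(Z, SZ)), add(mul(Z, Z), mul(SZ, SZ)))))
  →21  S(add(S(add(Z, mul(Z, SZ))), mul(add(Z, mul(Z, SZ)), add(mul(Z, Z), mul(SZ, SZ)))))
  →22  S(S(add(add(Z, mul(Z, SZ)), mul(add(Z, mul(Z, SZ)), add(mul(Z, Z), mul(SZ, SZ))))))
  →23  S(S(add(mul(Z, SZ), mul(add(Z, mul(Z, SZ)), add(mul(Z, Z), mul(SZ, SZ))))))
  →24  S(S(add(Z, mul(add(Z, mul(Z, SZ)), add(mul(Z, Z), mul(SZ, SZ))))))
  →25  S(S(mul(add(Z, mul(Z, SZ)), add(mul(Z, Z), mul(SZ, SZ)))))
  →26  S(S(mul(mul(Z, SZ), add(mul(Z, Z), mul(SZ, SZ)))))
  →27  S(S(mul(Z, add(mul(Z, Z), mul(SZ, SZ)))))
  →28  SSZ

Answer: SAME — A ⇓ SSZ, B ⇓ SSZ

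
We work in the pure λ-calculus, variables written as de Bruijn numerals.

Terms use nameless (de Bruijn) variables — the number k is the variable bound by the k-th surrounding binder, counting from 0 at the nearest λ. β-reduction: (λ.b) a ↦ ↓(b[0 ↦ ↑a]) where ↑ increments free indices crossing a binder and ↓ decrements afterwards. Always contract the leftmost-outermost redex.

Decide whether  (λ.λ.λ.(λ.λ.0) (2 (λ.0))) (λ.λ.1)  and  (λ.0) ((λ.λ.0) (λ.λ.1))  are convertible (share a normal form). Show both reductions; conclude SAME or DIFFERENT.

Term A:
  start: (λ.λ.λ.(λ.λ.0) (2 (λ.0))) (λ.λ.1)
  [1] λ.λ.(λ.λ.0) ((λ.λ.1) (λ.0))
  [2] λ.λ.λ.0

Term B:
  start: (λ.0) ((λ.λ.0) (λ.λ.1))
  [1] (λ.λ.0) (λ.λ.1)
  [2] λ.0

Answer: DIFFERENT — A ⇓ λ.λ.λ.0, B ⇓ λ.0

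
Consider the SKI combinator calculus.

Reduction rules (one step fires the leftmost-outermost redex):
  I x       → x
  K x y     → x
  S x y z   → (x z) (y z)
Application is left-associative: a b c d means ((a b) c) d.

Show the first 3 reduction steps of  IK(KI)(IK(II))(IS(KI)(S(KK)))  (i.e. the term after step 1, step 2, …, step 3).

Answer: after 3 steps: I

Derivation:
  start: IK(KI)(IK(II))(IS(KI)(S(KK)))
  →1  K(KI)(IK(II))(IS(KI)(S(KK)))
  →2  KI(IS(KI)(S(KK)))
  →3  I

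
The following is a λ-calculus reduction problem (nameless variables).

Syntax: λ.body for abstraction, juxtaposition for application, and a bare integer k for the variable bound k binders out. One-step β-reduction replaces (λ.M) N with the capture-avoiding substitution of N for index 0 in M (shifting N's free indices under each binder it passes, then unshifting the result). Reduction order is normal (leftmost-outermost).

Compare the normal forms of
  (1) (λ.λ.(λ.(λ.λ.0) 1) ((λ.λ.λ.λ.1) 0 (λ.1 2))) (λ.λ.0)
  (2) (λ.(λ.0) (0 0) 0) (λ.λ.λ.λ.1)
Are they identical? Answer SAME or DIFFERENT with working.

Answer: DIFFERENT — A ⇓ λ.λ.0, B ⇓ λ.λ.1

Derivation:
Term A:
  start: (λ.λ.(λ.(λ.λ.0) 1) ((λ.λ.λ.λ.1) 0 (λ.1 2))) (λ.λ.0)
  step 1: λ.(λ.(λ.λ.0) 1) ((λ.λ.λ.λ.1) 0 (λ.1 (λ.λ.0)))
  step 2: λ.(λ.λ.0) 0
  step 3: λ.λ.0

Term B:
  start: (λ.(λ.0) (0 0) 0) (λ.λ.λ.λ.1)
  step 1: (λ.0) ((λ.λ.λ.λ.1) (λ.λ.λ.λ.1)) (λ.λ.λ.λ.1)
  step 2: (λ.λ.λ.λ.1) (λ.λ.λ.λ.1) (λ.λ.λ.λ.1)
  step 3: (λ.λ.λ.1) (λ.λ.λ.λ.1)
  step 4: λ.λ.1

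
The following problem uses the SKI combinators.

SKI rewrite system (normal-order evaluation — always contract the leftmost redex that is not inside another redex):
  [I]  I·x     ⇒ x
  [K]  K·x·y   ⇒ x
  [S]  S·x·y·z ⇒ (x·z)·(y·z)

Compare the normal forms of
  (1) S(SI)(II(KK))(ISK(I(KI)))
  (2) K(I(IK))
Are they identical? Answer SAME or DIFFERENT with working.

Answer: SAME — A ⇓ KK, B ⇓ KK

Derivation:
Term A:
  start: S(SI)(II(KK))(ISK(I(KI)))
  step 1: SI(ISK(I(KI)))(II(KK)(ISK(I(KI))))
  step 2: I(II(KK)(ISK(I(KI))))(ISK(I(KI))(II(KK)(ISK(I(KI)))))
  step 3: II(KK)(ISK(I(KI)))(ISK(I(KI))(II(KK)(ISK(I(KI)))))
  step 4: I(KK)(ISK(I(KI)))(ISK(I(KI))(II(KK)(ISK(I(KI)))))
  step 5: KK(ISK(I(KI)))(ISK(I(KI))(II(KK)(ISK(I(KI)))))
  step 6: K(ISK(I(KI))(II(KK)(ISK(I(KI)))))
  step 7: K(SK(I(KI))(II(KK)(ISK(I(KI)))))
  step 8: K(K(II(KK)(ISK(I(KI))))(I(KI)(II(KK)(ISK(I(KI))))))
  step 9: K(II(KK)(ISK(I(KI))))
  step 10: K(I(KK)(ISK(I(KI))))
  step 11: K(KK(ISK(I(KI))))
  step 12: KK

Term B:
  start: K(I(IK))
  step 1: K(IK)
  step 2: KK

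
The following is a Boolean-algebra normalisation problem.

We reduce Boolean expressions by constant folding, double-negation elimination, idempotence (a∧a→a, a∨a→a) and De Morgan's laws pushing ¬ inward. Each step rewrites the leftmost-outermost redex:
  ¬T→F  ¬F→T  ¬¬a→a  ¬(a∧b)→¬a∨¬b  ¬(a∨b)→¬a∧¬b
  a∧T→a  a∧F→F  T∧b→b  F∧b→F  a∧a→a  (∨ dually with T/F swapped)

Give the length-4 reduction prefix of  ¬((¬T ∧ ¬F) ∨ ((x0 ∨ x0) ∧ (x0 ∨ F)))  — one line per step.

Answer: after 4 steps: T ∧ ¬((x0 ∨ x0) ∧ (x0 ∨ F))

Working:
  start: ¬((¬T ∧ ¬F) ∨ ((x0 ∨ x0) ∧ (x0 ∨ F)))
  [1] ¬(¬T ∧ ¬F) ∧ ¬((x0 ∨ x0) ∧ (x0 ∨ F))
  [2] (¬¬T ∨ ¬¬F) ∧ ¬((x0 ∨ x0) ∧ (x0 ∨ F))
  [3] (T ∨ ¬¬F) ∧ ¬((x0 ∨ x0) ∧ (x0 ∨ F))
  [4] T ∧ ¬((x0 ∨ x0) ∧ (x0 ∨ F))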